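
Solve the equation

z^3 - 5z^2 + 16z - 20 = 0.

z = 2

Possible rational roots are divisors of -20. Testing z = 2 gives 0, so (z - 2) is a factor.
Divide: z^3 - 5z^2 + 16z - 20 = (z - 2)(z^2 - 3z + 10).
The quadratic z^2 - 3z + 10 has discriminant -31 < 0, so no further real roots.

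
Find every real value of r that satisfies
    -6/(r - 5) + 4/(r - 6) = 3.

Multiply both sides by (r - 5)(r - 6):
-6(r - 6) + 4(r - 5) = 3(r - 5)(r - 6).
Expand and collect terms: 3r^2 - 31r + 74 = 0.
By the quadratic formula, r = (31 +/- sqrt(73)) / 6, so r ~= 6.5907 or r ~= 3.7427.
Neither value makes a denominator zero (r != 5, r != 6), so both are valid.

r = 3.7427 or r = 6.5907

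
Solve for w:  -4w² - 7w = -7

w = -2.4611 or w = 0.7111

Rearrange to standard form: -4w² - 7w + 7 = 0.
Discriminant: (-7)² − 4·(-4)·7 = 161.
Quadratic formula: w = (7 ± √161) / (-8).
So w = -√(161)/8 - 7/8 ≈ -2.4611 or w = -7/8 + √(161)/8 ≈ 0.7111.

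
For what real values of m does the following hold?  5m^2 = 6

Rearrange to standard form: 5m^2 - 6 = 0.
Discriminant: (0)^2 - 4*5*(-6) = 120.
Quadratic formula: m = (0 +/- sqrt(120)) / 10.
So m = sqrt(30)/5 ~= 1.0954 or m = -sqrt(30)/5 ~= -1.0954.

m = -1.0954 or m = 1.0954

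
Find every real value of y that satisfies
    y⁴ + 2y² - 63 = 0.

y = -2.6458 or y = 2.6458

Let u = y². The equation becomes u² + 2u - 63 = 0.
Factor: (u - 7)(u + 9) = 0, so u = 7 or u = -9.
y² = 7 gives y = ±√(7) ≈ ±2.6458.
y² = -9 < 0 has no real solution.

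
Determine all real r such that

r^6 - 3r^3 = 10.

Let u = r^3. The equation becomes u^2 - 3u - 10 = 0.
Factor: (u - 5)(u + 2) = 0, so u = 5 or u = -2.
r^3 = 5 gives r = (5)^(1/3) ~= 1.71.
r^3 = -2 gives r = -(2)^(1/3) ~= -1.2599.

r = -1.2599 or r = 1.71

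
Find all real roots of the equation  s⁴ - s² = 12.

s = -2 or s = 2

Let u = s². The equation becomes u² - u - 12 = 0.
Factor: (u + 3)(u - 4) = 0, so u = -3 or u = 4.
s² = -3 < 0 has no real solution.
s² = 4 gives s = ±2.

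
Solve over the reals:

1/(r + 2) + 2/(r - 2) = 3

r = -1.7174 or r = 2.7174

Multiply both sides by (r + 2)(r - 2):
(r - 2) + 2(r + 2) = 3(r + 2)(r - 2).
Expand and collect terms: 3r² - 3r - 14 = 0.
By the quadratic formula, r = (3 ± √177) / 6, so r ≈ 2.7174 or r ≈ -1.7174.
Neither value makes a denominator zero (r ≠ -2, r ≠ 2), so both are valid.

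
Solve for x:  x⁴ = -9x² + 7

Let u = x². The equation becomes u² + 9u - 7 = 0.
By the quadratic formula, u = -9/2 + √(109)/2 or u = -√(109)/2 - 9/2.
x² = -9/2 + √(109)/2 gives x = ±√(-9/2 + √(109)/2) ≈ ±0.8486.
x² = -√(109)/2 - 9/2 < 0 has no real solution.

x = -0.8486 or x = 0.8486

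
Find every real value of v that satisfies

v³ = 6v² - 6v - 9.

Rearrange: v³ - 6v² + 6v + 9 = 0.
Possible rational roots are divisors of 9. Testing v = 3 gives 0, so (v - 3) is a factor.
Divide: v³ - 6v² + 6v + 9 = (v - 3)(v² - 3v - 3).
Apply the quadratic formula to v² - 3v - 3 = 0: v = (3 ± √21)/2, i.e. v ≈ 3.7913 or v ≈ -0.7913.

v = -0.7913 or v = 3 or v = 3.7913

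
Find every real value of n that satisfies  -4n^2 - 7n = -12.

n = -2.8155 or n = 1.0655

Rearrange to standard form: -4n^2 - 7n + 12 = 0.
Discriminant: (-7)^2 - 4*(-4)*12 = 241.
Quadratic formula: n = (7 +/- sqrt(241)) / (-8).
So n = -sqrt(241)/8 - 7/8 ~= -2.8155 or n = -7/8 + sqrt(241)/8 ~= 1.0655.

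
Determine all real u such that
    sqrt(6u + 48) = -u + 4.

Square both sides: 6u + 48 = (-u + 4)^2.
Expand and rearrange: u^2 - 14u - 32 = 0.
Solving gives u = 16 or u = -2.
Check each candidate in the original equation:
  u = 16: sqrt(144) = 12, while -u + 4 = -12 — extraneous.
  u = -2: sqrt(36) = 6, while -u + 4 = 6 — valid.

u = -2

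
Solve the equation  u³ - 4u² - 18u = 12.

Rearrange: u³ - 4u² - 18u - 12 = 0.
Possible rational roots are divisors of -12. Testing u = -2 gives 0, so (u + 2) is a factor.
Divide: u³ - 4u² - 18u - 12 = (u + 2)(u² - 6u - 6).
Apply the quadratic formula to u² - 6u - 6 = 0: u = (6 ± √60)/2, i.e. u ≈ 6.873 or u ≈ -0.873.

u = -2 or u = -0.873 or u = 6.873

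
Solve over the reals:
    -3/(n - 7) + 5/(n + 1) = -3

n = -2.5081 or n = 7.8414

Multiply both sides by (n - 7)(n + 1):
-3(n + 1) + 5(n - 7) = -3(n - 7)(n + 1).
Expand and collect terms: -3n² + 16n + 59 = 0.
By the quadratic formula, n = (-16 ± √964) / -6, so n ≈ -2.5081 or n ≈ 7.8414.
Neither value makes a denominator zero (n ≠ 7, n ≠ -1), so both are valid.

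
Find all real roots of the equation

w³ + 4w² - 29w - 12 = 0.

Possible rational roots are divisors of -12. Testing w = 4 gives 0, so (w - 4) is a factor.
Divide: w³ + 4w² - 29w - 12 = (w - 4)(w² + 8w + 3).
Apply the quadratic formula to w² + 8w + 3 = 0: w = (-8 ± √52)/2, i.e. w ≈ -0.3944 or w ≈ -7.6056.

w = -7.6056 or w = -0.3944 or w = 4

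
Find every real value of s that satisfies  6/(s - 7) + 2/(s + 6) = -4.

Multiply both sides by (s - 7)(s + 6):
6(s + 6) + 2(s - 7) = -4(s - 7)(s + 6).
Expand and collect terms: -4s² - 4s + 146 = 0.
By the quadratic formula, s = (4 ± √2352) / -8, so s ≈ -6.5622 or s ≈ 5.5622.
Neither value makes a denominator zero (s ≠ 7, s ≠ -6), so both are valid.

s = -6.5622 or s = 5.5622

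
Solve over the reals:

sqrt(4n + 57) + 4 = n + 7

n = 6

Isolate the radical: sqrt(4n + 57) = n + 3.
Square both sides: 4n + 57 = (n + 3)^2.
Expand and rearrange: n^2 + 2n - 48 = 0.
Solving gives n = 6 or n = -8.
Check each candidate in the original equation:
  n = 6: sqrt(81) = 9, while n + 3 = 9 — valid.
  n = -8: sqrt(25) = 5, while n + 3 = -5 — extraneous.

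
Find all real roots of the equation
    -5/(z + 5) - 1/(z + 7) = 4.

Multiply both sides by (z + 5)(z + 7):
-5(z + 7) - (z + 5) = 4(z + 5)(z + 7).
Expand and collect terms: 4z^2 + 54z + 180 = 0.
Factor or apply the quadratic formula: z = -6 or z = -7.5.
Neither value makes a denominator zero (z != -5, z != -7), so both are valid.

z = -7.5 or z = -6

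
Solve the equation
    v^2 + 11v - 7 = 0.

v = -11.6033 or v = 0.6033

Discriminant: (11)^2 - 4*1*(-7) = 149.
Quadratic formula: v = (-11 +/- sqrt(149)) / 2.
So v = -11/2 + sqrt(149)/2 ~= 0.6033 or v = -sqrt(149)/2 - 11/2 ~= -11.6033.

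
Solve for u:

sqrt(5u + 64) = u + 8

u = 0

Square both sides: 5u + 64 = (u + 8)^2.
Expand and rearrange: u^2 + 11u = 0.
Solving gives u = 0 or u = -11.
Check each candidate in the original equation:
  u = 0: sqrt(64) = 8, while u + 8 = 8 — valid.
  u = -11: sqrt(9) = 3, while u + 8 = -3 — extraneous.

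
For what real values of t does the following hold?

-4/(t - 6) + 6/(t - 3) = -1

Multiply both sides by (t - 6)(t - 3):
-4(t - 3) + 6(t - 6) = -(t - 6)(t - 3).
Expand and collect terms: -t^2 + 7t + 6 = 0.
By the quadratic formula, t = (-7 +/- sqrt(73)) / -2, so t ~= -0.772 or t ~= 7.772.
Neither value makes a denominator zero (t != 6, t != 3), so both are valid.

t = -0.772 or t = 7.772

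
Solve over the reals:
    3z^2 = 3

Bring every term to one side: 3z^2 - 3 = 0.
Factor: 3(z + 1)(z - 1) = 0.
So z = -1 or z = 1.

z = -1 or z = 1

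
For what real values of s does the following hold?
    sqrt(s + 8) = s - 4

Square both sides: s + 8 = (s - 4)^2.
Expand and rearrange: s^2 - 9s + 8 = 0.
Solving gives s = 8 or s = 1.
Check each candidate in the original equation:
  s = 8: sqrt(16) = 4, while s - 4 = 4 — valid.
  s = 1: sqrt(9) = 3, while s - 4 = -3 — extraneous.

s = 8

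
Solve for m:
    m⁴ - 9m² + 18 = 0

Let u = m². The equation becomes u² - 9u + 18 = 0.
Factor: (u - 6)(u - 3) = 0, so u = 6 or u = 3.
m² = 6 gives m = ±√(6) ≈ ±2.4495.
m² = 3 gives m = ±√(3) ≈ ±1.7321.

m = -2.4495 or m = -1.7321 or m = 1.7321 or m = 2.4495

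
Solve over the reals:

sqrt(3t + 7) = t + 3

t = -2 or t = -1

Square both sides: 3t + 7 = (t + 3)^2.
Expand and rearrange: t^2 + 3t + 2 = 0.
Solving gives t = -1 or t = -2.
Check each candidate in the original equation:
  t = -1: sqrt(4) = 2, while t + 3 = 2 — valid.
  t = -2: sqrt(1) = 1, while t + 3 = 1 — valid.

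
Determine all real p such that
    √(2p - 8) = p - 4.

p = 4 or p = 6

Square both sides: 2p - 8 = (p - 4)².
Expand and rearrange: p² - 10p + 24 = 0.
Solving gives p = 6 or p = 4.
Check each candidate in the original equation:
  p = 6: √(4) = 2, while p - 4 = 2 — valid.
  p = 4: √(0) = 0, while p - 4 = 0 — valid.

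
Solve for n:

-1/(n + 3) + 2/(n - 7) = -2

n = -2.4408 or n = 5.9408

Multiply both sides by (n + 3)(n - 7):
-(n - 7) + 2(n + 3) = -2(n + 3)(n - 7).
Expand and collect terms: -2n^2 + 7n + 29 = 0.
By the quadratic formula, n = (-7 +/- sqrt(281)) / -4, so n ~= -2.4408 or n ~= 5.9408.
Neither value makes a denominator zero (n != -3, n != 7), so both are valid.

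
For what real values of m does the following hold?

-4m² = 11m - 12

Rearrange to standard form: -4m² - 11m + 12 = 0.
Discriminant: (-11)² − 4·(-4)·12 = 313.
Quadratic formula: m = (11 ± √313) / (-8).
So m = -√(313)/8 - 11/8 ≈ -3.5865 or m = -11/8 + √(313)/8 ≈ 0.8365.

m = -3.5865 or m = 0.8365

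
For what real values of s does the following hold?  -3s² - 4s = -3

s = -1.8685 or s = 0.5352

Rearrange to standard form: -3s² - 4s + 3 = 0.
Discriminant: (-4)² − 4·(-3)·3 = 52.
Quadratic formula: s = (4 ± √52) / (-6).
So s = -√(13)/3 - 2/3 ≈ -1.8685 or s = -2/3 + √(13)/3 ≈ 0.5352.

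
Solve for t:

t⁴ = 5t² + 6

Let u = t². The equation becomes u² - 5u - 6 = 0.
Factor: (u + 1)(u - 6) = 0, so u = -1 or u = 6.
t² = -1 < 0 has no real solution.
t² = 6 gives t = ±√(6) ≈ ±2.4495.

t = -2.4495 or t = 2.4495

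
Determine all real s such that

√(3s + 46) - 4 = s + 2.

s = 1

Isolate the radical: √(3s + 46) = s + 6.
Square both sides: 3s + 46 = (s + 6)².
Expand and rearrange: s² + 9s - 10 = 0.
Solving gives s = 1 or s = -10.
Check each candidate in the original equation:
  s = 1: √(49) = 7, while s + 6 = 7 — valid.
  s = -10: √(16) = 4, while s + 6 = -4 — extraneous.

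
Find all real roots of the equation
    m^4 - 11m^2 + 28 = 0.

Let u = m^2. The equation becomes u^2 - 11u + 28 = 0.
Factor: (u - 7)(u - 4) = 0, so u = 7 or u = 4.
m^2 = 7 gives m = +/-sqrt(7) ~= +/-2.6458.
m^2 = 4 gives m = +/-2.

m = -2.6458 or m = -2 or m = 2 or m = 2.6458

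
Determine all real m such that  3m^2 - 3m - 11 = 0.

Discriminant: (-3)^2 - 4*3*(-11) = 141.
Quadratic formula: m = (3 +/- sqrt(141)) / 6.
So m = 1/2 + sqrt(141)/6 ~= 2.4791 or m = 1/2 - sqrt(141)/6 ~= -1.4791.

m = -1.4791 or m = 2.4791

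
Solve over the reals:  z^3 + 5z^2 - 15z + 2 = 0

z = -7.1401 or z = 0.1401 or z = 2

Possible rational roots are divisors of 2. Testing z = 2 gives 0, so (z - 2) is a factor.
Divide: z^3 + 5z^2 - 15z + 2 = (z - 2)(z^2 + 7z - 1).
Apply the quadratic formula to z^2 + 7z - 1 = 0: z = (-7 +/- sqrt(53))/2, i.e. z ~= 0.1401 or z ~= -7.1401.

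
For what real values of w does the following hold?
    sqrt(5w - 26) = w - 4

w = 6 or w = 7

Square both sides: 5w - 26 = (w - 4)^2.
Expand and rearrange: w^2 - 13w + 42 = 0.
Solving gives w = 7 or w = 6.
Check each candidate in the original equation:
  w = 7: sqrt(9) = 3, while w - 4 = 3 — valid.
  w = 6: sqrt(4) = 2, while w - 4 = 2 — valid.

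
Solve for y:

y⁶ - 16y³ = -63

Let u = y³. The equation becomes u² - 16u + 63 = 0.
Factor: (u - 9)(u - 7) = 0, so u = 9 or u = 7.
y³ = 9 gives y = ∛(9) ≈ 2.0801.
y³ = 7 gives y = ∛(7) ≈ 1.9129.

y = 1.9129 or y = 2.0801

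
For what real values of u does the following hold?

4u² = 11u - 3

u = 0.307 or u = 2.443

Rearrange to standard form: 4u² - 11u + 3 = 0.
Discriminant: (-11)² − 4·4·3 = 73.
Quadratic formula: u = (11 ± √73) / 8.
So u = √(73)/8 + 11/8 ≈ 2.443 or u = 11/8 - √(73)/8 ≈ 0.307.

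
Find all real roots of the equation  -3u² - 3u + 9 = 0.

Discriminant: (-3)² − 4·(-3)·9 = 117.
Quadratic formula: u = (3 ± √117) / (-6).
So u = -√(13)/2 - 1/2 ≈ -2.3028 or u = -1/2 + √(13)/2 ≈ 1.3028.

u = -2.3028 or u = 1.3028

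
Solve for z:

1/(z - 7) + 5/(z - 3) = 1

z = 5.7639 or z = 10.2361

Multiply both sides by (z - 7)(z - 3):
(z - 3) + 5(z - 7) = (z - 7)(z - 3).
Expand and collect terms: z² - 16z + 59 = 0.
By the quadratic formula, z = (16 ± √20) / 2, so z ≈ 10.2361 or z ≈ 5.7639.
Neither value makes a denominator zero (z ≠ 7, z ≠ 3), so both are valid.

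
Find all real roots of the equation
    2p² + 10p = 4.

Rearrange to standard form: 2p² + 10p - 4 = 0.
Discriminant: (10)² − 4·2·(-4) = 132.
Quadratic formula: p = (-10 ± √132) / 4.
So p = -5/2 + √(33)/2 ≈ 0.3723 or p = -√(33)/2 - 5/2 ≈ -5.3723.

p = -5.3723 or p = 0.3723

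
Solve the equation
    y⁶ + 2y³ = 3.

y = -1.4422 or y = 1

Let u = y³. The equation becomes u² + 2u - 3 = 0.
Factor: (u + 3)(u - 1) = 0, so u = -3 or u = 1.
y³ = -3 gives y = -∛(3) ≈ -1.4422.
y³ = 1 gives y = 1.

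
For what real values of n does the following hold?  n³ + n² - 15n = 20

n = -3.618 or n = -1.382 or n = 4

Rearrange: n³ + n² - 15n - 20 = 0.
Possible rational roots are divisors of -20. Testing n = 4 gives 0, so (n - 4) is a factor.
Divide: n³ + n² - 15n - 20 = (n - 4)(n² + 5n + 5).
Apply the quadratic formula to n² + 5n + 5 = 0: n = (-5 ± √5)/2, i.e. n ≈ -1.382 or n ≈ -3.618.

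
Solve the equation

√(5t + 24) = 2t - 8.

t = 8

Square both sides: 5t + 24 = (2t - 8)².
Expand and rearrange: 4t² - 37t + 40 = 0.
Solving gives t = 8 or t = 1.25.
Check each candidate in the original equation:
  t = 8: √(64) = 8, while 2t - 8 = 8 — valid.
  t = 1.25: √(30.25) = 5.5, while 2t - 8 = -5.5 — extraneous.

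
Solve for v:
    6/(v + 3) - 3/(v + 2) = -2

Multiply both sides by (v + 3)(v + 2):
6(v + 2) - 3(v + 3) = -2(v + 3)(v + 2).
Expand and collect terms: -2v² - 13v - 15 = 0.
Factor or apply the quadratic formula: v = -5 or v = -1.5.
Neither value makes a denominator zero (v ≠ -3, v ≠ -2), so both are valid.

v = -5 or v = -1.5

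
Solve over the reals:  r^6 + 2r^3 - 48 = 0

r = -2 or r = 1.8171

Let u = r^3. The equation becomes u^2 + 2u - 48 = 0.
Factor: (u - 6)(u + 8) = 0, so u = 6 or u = -8.
r^3 = 6 gives r = (6)^(1/3) ~= 1.8171.
r^3 = -8 gives r = -2.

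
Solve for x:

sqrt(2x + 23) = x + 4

Square both sides: 2x + 23 = (x + 4)^2.
Expand and rearrange: x^2 + 6x - 7 = 0.
Solving gives x = 1 or x = -7.
Check each candidate in the original equation:
  x = 1: sqrt(25) = 5, while x + 4 = 5 — valid.
  x = -7: sqrt(9) = 3, while x + 4 = -3 — extraneous.

x = 1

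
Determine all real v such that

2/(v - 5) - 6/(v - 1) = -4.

Multiply both sides by (v - 5)(v - 1):
2(v - 1) - 6(v - 5) = -4(v - 5)(v - 1).
Expand and collect terms: -4v² + 28v - 48 = 0.
Factor or apply the quadratic formula: v = 3 or v = 4.
Neither value makes a denominator zero (v ≠ 5, v ≠ 1), so both are valid.

v = 3 or v = 4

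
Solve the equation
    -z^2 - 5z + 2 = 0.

z = -5.3723 or z = 0.3723

Discriminant: (-5)^2 - 4*(-1)*2 = 33.
Quadratic formula: z = (5 +/- sqrt(33)) / (-2).
So z = -sqrt(33)/2 - 5/2 ~= -5.3723 or z = -5/2 + sqrt(33)/2 ~= 0.3723.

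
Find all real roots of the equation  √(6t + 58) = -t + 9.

t = 1

Square both sides: 6t + 58 = (-t + 9)².
Expand and rearrange: t² - 24t + 23 = 0.
Solving gives t = 23 or t = 1.
Check each candidate in the original equation:
  t = 23: √(196) = 14, while -t + 9 = -14 — extraneous.
  t = 1: √(64) = 8, while -t + 9 = 8 — valid.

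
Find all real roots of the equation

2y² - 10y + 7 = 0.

y = 0.8417 or y = 4.1583

Discriminant: (-10)² − 4·2·7 = 44.
Quadratic formula: y = (10 ± √44) / 4.
So y = √(11)/2 + 5/2 ≈ 4.1583 or y = 5/2 - √(11)/2 ≈ 0.8417.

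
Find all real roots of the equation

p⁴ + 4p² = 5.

p = -1 or p = 1

Let u = p². The equation becomes u² + 4u - 5 = 0.
Factor: (u - 1)(u + 5) = 0, so u = 1 or u = -5.
p² = 1 gives p = ±1.
p² = -5 < 0 has no real solution.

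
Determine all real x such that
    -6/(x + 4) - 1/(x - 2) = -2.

x = -1.386 or x = 2.886

Multiply both sides by (x + 4)(x - 2):
-6(x - 2) - (x + 4) = -2(x + 4)(x - 2).
Expand and collect terms: -2x² + 3x + 8 = 0.
By the quadratic formula, x = (-3 ± √73) / -4, so x ≈ -1.386 or x ≈ 2.886.
Neither value makes a denominator zero (x ≠ -4, x ≠ 2), so both are valid.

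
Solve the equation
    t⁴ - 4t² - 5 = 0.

Let u = t². The equation becomes u² - 4u - 5 = 0.
Factor: (u - 5)(u + 1) = 0, so u = 5 or u = -1.
t² = 5 gives t = ±√(5) ≈ ±2.2361.
t² = -1 < 0 has no real solution.

t = -2.2361 or t = 2.2361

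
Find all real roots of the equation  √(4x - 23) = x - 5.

x = 6 or x = 8

Square both sides: 4x - 23 = (x - 5)².
Expand and rearrange: x² - 14x + 48 = 0.
Solving gives x = 8 or x = 6.
Check each candidate in the original equation:
  x = 8: √(9) = 3, while x - 5 = 3 — valid.
  x = 6: √(1) = 1, while x - 5 = 1 — valid.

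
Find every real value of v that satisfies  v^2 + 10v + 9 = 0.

Factor: (v + 9)(v + 1) = 0.
So v = -9 or v = -1.

v = -9 or v = -1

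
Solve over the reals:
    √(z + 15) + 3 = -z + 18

z = 10

Isolate the radical: √(z + 15) = -z + 15.
Square both sides: z + 15 = (-z + 15)².
Expand and rearrange: z² - 31z + 210 = 0.
Solving gives z = 21 or z = 10.
Check each candidate in the original equation:
  z = 21: √(36) = 6, while -z + 15 = -6 — extraneous.
  z = 10: √(25) = 5, while -z + 15 = 5 — valid.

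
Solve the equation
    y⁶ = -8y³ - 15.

Let u = y³. The equation becomes u² + 8u + 15 = 0.
Factor: (u + 5)(u + 3) = 0, so u = -5 or u = -3.
y³ = -5 gives y = -∛(5) ≈ -1.71.
y³ = -3 gives y = -∛(3) ≈ -1.4422.

y = -1.71 or y = -1.4422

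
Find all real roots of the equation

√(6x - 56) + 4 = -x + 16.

x = 10

Isolate the radical: √(6x - 56) = -x + 12.
Square both sides: 6x - 56 = (-x + 12)².
Expand and rearrange: x² - 30x + 200 = 0.
Solving gives x = 20 or x = 10.
Check each candidate in the original equation:
  x = 20: √(64) = 8, while -x + 12 = -8 — extraneous.
  x = 10: √(4) = 2, while -x + 12 = 2 — valid.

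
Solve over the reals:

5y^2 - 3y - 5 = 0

y = -0.744 or y = 1.344

Discriminant: (-3)^2 - 4*5*(-5) = 109.
Quadratic formula: y = (3 +/- sqrt(109)) / 10.
So y = 3/10 + sqrt(109)/10 ~= 1.344 or y = 3/10 - sqrt(109)/10 ~= -0.744.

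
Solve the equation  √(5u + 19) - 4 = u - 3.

Isolate the radical: √(5u + 19) = u + 1.
Square both sides: 5u + 19 = (u + 1)².
Expand and rearrange: u² - 3u - 18 = 0.
Solving gives u = 6 or u = -3.
Check each candidate in the original equation:
  u = 6: √(49) = 7, while u + 1 = 7 — valid.
  u = -3: √(4) = 2, while u + 1 = -2 — extraneous.

u = 6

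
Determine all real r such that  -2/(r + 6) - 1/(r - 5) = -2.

Multiply both sides by (r + 6)(r - 5):
-2(r - 5) - (r + 6) = -2(r + 6)(r - 5).
Expand and collect terms: -2r^2 + r + 56 = 0.
By the quadratic formula, r = (-1 +/- sqrt(449)) / -4, so r ~= -5.0474 or r ~= 5.5474.
Neither value makes a denominator zero (r != -6, r != 5), so both are valid.

r = -5.0474 or r = 5.5474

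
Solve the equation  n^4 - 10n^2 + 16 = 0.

n = -2.8284 or n = -1.4142 or n = 1.4142 or n = 2.8284

Let u = n^2. The equation becomes u^2 - 10u + 16 = 0.
Factor: (u - 2)(u - 8) = 0, so u = 2 or u = 8.
n^2 = 2 gives n = +/-sqrt(2) ~= +/-1.4142.
n^2 = 8 gives n = +/-2*sqrt(2) ~= +/-2.8284.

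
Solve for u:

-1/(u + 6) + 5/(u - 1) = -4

u = -5.6926 or u = -0.3074

Multiply both sides by (u + 6)(u - 1):
-(u - 1) + 5(u + 6) = -4(u + 6)(u - 1).
Expand and collect terms: -4u² - 24u - 7 = 0.
By the quadratic formula, u = (24 ± √464) / -8, so u ≈ -5.6926 or u ≈ -0.3074.
Neither value makes a denominator zero (u ≠ -6, u ≠ 1), so both are valid.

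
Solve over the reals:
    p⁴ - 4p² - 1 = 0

p = -2.0582 or p = 2.0582

Let u = p². The equation becomes u² - 4u - 1 = 0.
By the quadratic formula, u = 2 + √(5) or u = 2 - √(5).
p² = 2 + √(5) gives p = ±√(2 + √(5)) ≈ ±2.0582.
p² = 2 - √(5) < 0 has no real solution.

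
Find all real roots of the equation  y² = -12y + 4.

Rearrange to standard form: y² + 12y - 4 = 0.
Discriminant: (12)² − 4·1·(-4) = 160.
Quadratic formula: y = (-12 ± √160) / 2.
So y = -6 + 2·√(10) ≈ 0.3246 or y = -2·√(10) - 6 ≈ -12.3246.

y = -12.3246 or y = 0.3246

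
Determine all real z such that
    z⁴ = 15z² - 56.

z = -2.8284 or z = -2.6458 or z = 2.6458 or z = 2.8284

Let u = z². The equation becomes u² - 15u + 56 = 0.
Factor: (u - 7)(u - 8) = 0, so u = 7 or u = 8.
z² = 7 gives z = ±√(7) ≈ ±2.6458.
z² = 8 gives z = ±2·√(2) ≈ ±2.8284.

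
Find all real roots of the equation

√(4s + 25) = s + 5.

Square both sides: 4s + 25 = (s + 5)².
Expand and rearrange: s² + 6s = 0.
Solving gives s = 0 or s = -6.
Check each candidate in the original equation:
  s = 0: √(25) = 5, while s + 5 = 5 — valid.
  s = -6: √(1) = 1, while s + 5 = -1 — extraneous.

s = 0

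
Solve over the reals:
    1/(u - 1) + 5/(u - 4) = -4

u = 0.6044 or u = 2.8956

Multiply both sides by (u - 1)(u - 4):
(u - 4) + 5(u - 1) = -4(u - 1)(u - 4).
Expand and collect terms: -4u² + 14u - 7 = 0.
By the quadratic formula, u = (-14 ± √84) / -8, so u ≈ 0.6044 or u ≈ 2.8956.
Neither value makes a denominator zero (u ≠ 1, u ≠ 4), so both are valid.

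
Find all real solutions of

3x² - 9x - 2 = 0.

Discriminant: (-9)² − 4·3·(-2) = 105.
Quadratic formula: x = (9 ± √105) / 6.
So x = 3/2 + √(105)/6 ≈ 3.2078 or x = 3/2 - √(105)/6 ≈ -0.2078.

x = -0.2078 or x = 3.2078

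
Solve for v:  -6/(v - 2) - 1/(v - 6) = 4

v = 0.4295 or v = 5.8205

Multiply both sides by (v - 2)(v - 6):
-6(v - 6) - (v - 2) = 4(v - 2)(v - 6).
Expand and collect terms: 4v² - 25v + 10 = 0.
By the quadratic formula, v = (25 ± √465) / 8, so v ≈ 5.8205 or v ≈ 0.4295.
Neither value makes a denominator zero (v ≠ 2, v ≠ 6), so both are valid.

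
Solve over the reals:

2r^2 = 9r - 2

r = 0.2344 or r = 4.2656

Rearrange to standard form: 2r^2 - 9r + 2 = 0.
Discriminant: (-9)^2 - 4*2*2 = 65.
Quadratic formula: r = (9 +/- sqrt(65)) / 4.
So r = sqrt(65)/4 + 9/4 ~= 4.2656 or r = 9/4 - sqrt(65)/4 ~= 0.2344.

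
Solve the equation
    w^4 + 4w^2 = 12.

Let u = w^2. The equation becomes u^2 + 4u - 12 = 0.
Factor: (u + 6)(u - 2) = 0, so u = -6 or u = 2.
w^2 = -6 < 0 has no real solution.
w^2 = 2 gives w = +/-sqrt(2) ~= +/-1.4142.

w = -1.4142 or w = 1.4142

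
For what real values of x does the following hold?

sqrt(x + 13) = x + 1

x = 3

Square both sides: x + 13 = (x + 1)^2.
Expand and rearrange: x^2 + x - 12 = 0.
Solving gives x = 3 or x = -4.
Check each candidate in the original equation:
  x = 3: sqrt(16) = 4, while x + 1 = 4 — valid.
  x = -4: sqrt(9) = 3, while x + 1 = -3 — extraneous.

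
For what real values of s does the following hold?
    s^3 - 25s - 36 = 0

Possible rational roots are divisors of -36. Testing s = -4 gives 0, so (s + 4) is a factor.
Divide: s^3 - 25s - 36 = (s + 4)(s^2 - 4s - 9).
Apply the quadratic formula to s^2 - 4s - 9 = 0: s = (4 +/- sqrt(52))/2, i.e. s ~= 5.6056 or s ~= -1.6056.

s = -4 or s = -1.6056 or s = 5.6056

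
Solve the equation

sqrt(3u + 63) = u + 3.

Square both sides: 3u + 63 = (u + 3)^2.
Expand and rearrange: u^2 + 3u - 54 = 0.
Solving gives u = 6 or u = -9.
Check each candidate in the original equation:
  u = 6: sqrt(81) = 9, while u + 3 = 9 — valid.
  u = -9: sqrt(36) = 6, while u + 3 = -6 — extraneous.

u = 6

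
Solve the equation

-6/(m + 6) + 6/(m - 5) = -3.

Multiply both sides by (m + 6)(m - 5):
-6(m - 5) + 6(m + 6) = -3(m + 6)(m - 5).
Expand and collect terms: -3m² - 3m + 24 = 0.
By the quadratic formula, m = (3 ± √297) / -6, so m ≈ -3.3723 or m ≈ 2.3723.
Neither value makes a denominator zero (m ≠ -6, m ≠ 5), so both are valid.

m = -3.3723 or m = 2.3723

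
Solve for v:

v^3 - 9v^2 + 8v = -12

v = -0.772 or v = 2 or v = 7.772

Rearrange: v^3 - 9v^2 + 8v + 12 = 0.
Possible rational roots are divisors of 12. Testing v = 2 gives 0, so (v - 2) is a factor.
Divide: v^3 - 9v^2 + 8v + 12 = (v - 2)(v^2 - 7v - 6).
Apply the quadratic formula to v^2 - 7v - 6 = 0: v = (7 +/- sqrt(73))/2, i.e. v ~= 7.772 or v ~= -0.772.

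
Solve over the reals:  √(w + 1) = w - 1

Square both sides: w + 1 = (w - 1)².
Expand and rearrange: w² - 3w = 0.
Solving gives w = 3 or w = 0.
Check each candidate in the original equation:
  w = 3: √(4) = 2, while w - 1 = 2 — valid.
  w = 0: √(1) = 1, while w - 1 = -1 — extraneous.

w = 3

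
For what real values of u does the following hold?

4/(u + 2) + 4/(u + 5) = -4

u = -6.3028 or u = -2.6972

Multiply both sides by (u + 2)(u + 5):
4(u + 5) + 4(u + 2) = -4(u + 2)(u + 5).
Expand and collect terms: -4u² - 36u - 68 = 0.
By the quadratic formula, u = (36 ± √208) / -8, so u ≈ -6.3028 or u ≈ -2.6972.
Neither value makes a denominator zero (u ≠ -2, u ≠ -5), so both are valid.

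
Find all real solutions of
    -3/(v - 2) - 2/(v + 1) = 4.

Multiply both sides by (v - 2)(v + 1):
-3(v + 1) - 2(v - 2) = 4(v - 2)(v + 1).
Expand and collect terms: 4v^2 + v - 9 = 0.
By the quadratic formula, v = (-1 +/- sqrt(145)) / 8, so v ~= 1.3802 or v ~= -1.6302.
Neither value makes a denominator zero (v != 2, v != -1), so both are valid.

v = -1.6302 or v = 1.3802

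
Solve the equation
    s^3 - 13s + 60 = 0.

Possible rational roots are divisors of 60. Testing s = -5 gives 0, so (s + 5) is a factor.
Divide: s^3 - 13s + 60 = (s + 5)(s^2 - 5s + 12).
The quadratic s^2 - 5s + 12 has discriminant -23 < 0, so no further real roots.

s = -5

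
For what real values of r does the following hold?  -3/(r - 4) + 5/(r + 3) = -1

r = -6.9226 or r = 5.9226

Multiply both sides by (r - 4)(r + 3):
-3(r + 3) + 5(r - 4) = -(r - 4)(r + 3).
Expand and collect terms: -r^2 - r + 41 = 0.
By the quadratic formula, r = (1 +/- sqrt(165)) / -2, so r ~= -6.9226 or r ~= 5.9226.
Neither value makes a denominator zero (r != 4, r != -3), so both are valid.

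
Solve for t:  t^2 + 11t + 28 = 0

t = -7 or t = -4

Factor: (t + 7)(t + 4) = 0.
So t = -7 or t = -4.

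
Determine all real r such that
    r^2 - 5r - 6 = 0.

Factor: (r + 1)(r - 6) = 0.
So r = -1 or r = 6.

r = -1 or r = 6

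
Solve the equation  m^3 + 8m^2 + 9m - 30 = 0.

m = -5 or m = -4.3723 or m = 1.3723

Possible rational roots are divisors of -30. Testing m = -5 gives 0, so (m + 5) is a factor.
Divide: m^3 + 8m^2 + 9m - 30 = (m + 5)(m^2 + 3m - 6).
Apply the quadratic formula to m^2 + 3m - 6 = 0: m = (-3 +/- sqrt(33))/2, i.e. m ~= 1.3723 or m ~= -4.3723.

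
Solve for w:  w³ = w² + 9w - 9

Rearrange: w³ - w² - 9w + 9 = 0.
Possible rational roots are divisors of 9. Testing w = 3 gives 0, so (w - 3) is a factor.
Divide: w³ - w² - 9w + 9 = (w - 3)(w² + 2w - 3).
Factor the quadratic: w = 1 or w = -3.

w = -3 or w = 1 or w = 3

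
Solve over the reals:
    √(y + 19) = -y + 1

Square both sides: y + 19 = (-y + 1)².
Expand and rearrange: y² - 3y - 18 = 0.
Solving gives y = 6 or y = -3.
Check each candidate in the original equation:
  y = 6: √(25) = 5, while -y + 1 = -5 — extraneous.
  y = -3: √(16) = 4, while -y + 1 = 4 — valid.

y = -3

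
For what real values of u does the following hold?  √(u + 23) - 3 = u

u = 2

Isolate the radical: √(u + 23) = u + 3.
Square both sides: u + 23 = (u + 3)².
Expand and rearrange: u² + 5u - 14 = 0.
Solving gives u = 2 or u = -7.
Check each candidate in the original equation:
  u = 2: √(25) = 5, while u + 3 = 5 — valid.
  u = -7: √(16) = 4, while u + 3 = -4 — extraneous.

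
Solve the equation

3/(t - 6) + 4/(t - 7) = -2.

t = 3 or t = 6.5

Multiply both sides by (t - 6)(t - 7):
3(t - 7) + 4(t - 6) = -2(t - 6)(t - 7).
Expand and collect terms: -2t^2 + 19t - 39 = 0.
Factor or apply the quadratic formula: t = 3 or t = 6.5.
Neither value makes a denominator zero (t != 6, t != 7), so both are valid.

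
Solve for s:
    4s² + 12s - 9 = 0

s = -3.6213 or s = 0.6213

Discriminant: (12)² − 4·4·(-9) = 288.
Quadratic formula: s = (-12 ± √288) / 8.
So s = -3/2 + 3·√(2)/2 ≈ 0.6213 or s = -3·√(2)/2 - 3/2 ≈ -3.6213.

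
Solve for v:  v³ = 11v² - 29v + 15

Rearrange: v³ - 11v² + 29v - 15 = 0.
Possible rational roots are divisors of -15. Testing v = 3 gives 0, so (v - 3) is a factor.
Divide: v³ - 11v² + 29v - 15 = (v - 3)(v² - 8v + 5).
Apply the quadratic formula to v² - 8v + 5 = 0: v = (8 ± √44)/2, i.e. v ≈ 7.3166 or v ≈ 0.6834.

v = 0.6834 or v = 3 or v = 7.3166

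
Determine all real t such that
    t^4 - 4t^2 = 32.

t = -2.8284 or t = 2.8284

Let u = t^2. The equation becomes u^2 - 4u - 32 = 0.
Factor: (u - 8)(u + 4) = 0, so u = 8 or u = -4.
t^2 = 8 gives t = +/-2*sqrt(2) ~= +/-2.8284.
t^2 = -4 < 0 has no real solution.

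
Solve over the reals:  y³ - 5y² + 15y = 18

y = 2

Rearrange: y³ - 5y² + 15y - 18 = 0.
Possible rational roots are divisors of -18. Testing y = 2 gives 0, so (y - 2) is a factor.
Divide: y³ - 5y² + 15y - 18 = (y - 2)(y² - 3y + 9).
The quadratic y² - 3y + 9 has discriminant -27 < 0, so no further real roots.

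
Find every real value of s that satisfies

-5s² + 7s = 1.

Rearrange to standard form: -5s² + 7s - 1 = 0.
Discriminant: (7)² − 4·(-5)·(-1) = 29.
Quadratic formula: s = (-7 ± √29) / (-10).
So s = 7/10 - √(29)/10 ≈ 0.1615 or s = √(29)/10 + 7/10 ≈ 1.2385.

s = 0.1615 or s = 1.2385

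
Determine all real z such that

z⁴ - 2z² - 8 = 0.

Let u = z². The equation becomes u² - 2u - 8 = 0.
Factor: (u - 4)(u + 2) = 0, so u = 4 or u = -2.
z² = 4 gives z = ±2.
z² = -2 < 0 has no real solution.

z = -2 or z = 2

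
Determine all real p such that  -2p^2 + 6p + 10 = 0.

p = -1.1926 or p = 4.1926

Discriminant: (6)^2 - 4*(-2)*10 = 116.
Quadratic formula: p = (-6 +/- sqrt(116)) / (-4).
So p = 3/2 - sqrt(29)/2 ~= -1.1926 or p = 3/2 + sqrt(29)/2 ~= 4.1926.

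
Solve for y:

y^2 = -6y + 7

Bring every term to one side: y^2 + 6y - 7 = 0.
Factor: (y - 1)(y + 7) = 0.
So y = 1 or y = -7.

y = -7 or y = 1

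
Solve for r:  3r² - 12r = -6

r = 0.5858 or r = 3.4142

Rearrange to standard form: 3r² - 12r + 6 = 0.
Discriminant: (-12)² − 4·3·6 = 72.
Quadratic formula: r = (12 ± √72) / 6.
So r = √(2) + 2 ≈ 3.4142 or r = 2 - √(2) ≈ 0.5858.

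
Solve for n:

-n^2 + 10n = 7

n = 0.7574 or n = 9.2426

Rearrange to standard form: -n^2 + 10n - 7 = 0.
Discriminant: (10)^2 - 4*(-1)*(-7) = 72.
Quadratic formula: n = (-10 +/- sqrt(72)) / (-2).
So n = 5 - 3*sqrt(2) ~= 0.7574 or n = 3*sqrt(2) + 5 ~= 9.2426.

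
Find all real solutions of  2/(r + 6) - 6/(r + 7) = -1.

r = -5 or r = -4

Multiply both sides by (r + 6)(r + 7):
2(r + 7) - 6(r + 6) = -(r + 6)(r + 7).
Expand and collect terms: -r² - 9r - 20 = 0.
Factor or apply the quadratic formula: r = -5 or r = -4.
Neither value makes a denominator zero (r ≠ -6, r ≠ -7), so both are valid.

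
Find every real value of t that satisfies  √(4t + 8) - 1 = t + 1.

t = -2 or t = 2

Isolate the radical: √(4t + 8) = t + 2.
Square both sides: 4t + 8 = (t + 2)².
Expand and rearrange: t² - 4 = 0.
Solving gives t = 2 or t = -2.
Check each candidate in the original equation:
  t = 2: √(16) = 4, while t + 2 = 4 — valid.
  t = -2: √(0) = 0, while t + 2 = 0 — valid.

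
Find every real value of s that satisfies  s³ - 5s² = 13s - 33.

Rearrange: s³ - 5s² - 13s + 33 = 0.
Possible rational roots are divisors of 33. Testing s = -3 gives 0, so (s + 3) is a factor.
Divide: s³ - 5s² - 13s + 33 = (s + 3)(s² - 8s + 11).
Apply the quadratic formula to s² - 8s + 11 = 0: s = (8 ± √20)/2, i.e. s ≈ 6.2361 or s ≈ 1.7639.

s = -3 or s = 1.7639 or s = 6.2361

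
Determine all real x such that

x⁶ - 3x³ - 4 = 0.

x = -1 or x = 1.5874

Let u = x³. The equation becomes u² - 3u - 4 = 0.
Factor: (u - 4)(u + 1) = 0, so u = 4 or u = -1.
x³ = 4 gives x = ∛(4) ≈ 1.5874.
x³ = -1 gives x = -1.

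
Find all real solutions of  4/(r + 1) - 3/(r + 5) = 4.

r = -5.6165 or r = -0.1335

Multiply both sides by (r + 1)(r + 5):
4(r + 5) - 3(r + 1) = 4(r + 1)(r + 5).
Expand and collect terms: 4r² + 23r + 3 = 0.
By the quadratic formula, r = (-23 ± √481) / 8, so r ≈ -0.1335 or r ≈ -5.6165.
Neither value makes a denominator zero (r ≠ -1, r ≠ -5), so both are valid.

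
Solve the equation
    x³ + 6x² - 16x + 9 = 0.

Possible rational roots are divisors of 9. Testing x = 1 gives 0, so (x - 1) is a factor.
Divide: x³ + 6x² - 16x + 9 = (x - 1)(x² + 7x - 9).
Apply the quadratic formula to x² + 7x - 9 = 0: x = (-7 ± √85)/2, i.e. x ≈ 1.1098 or x ≈ -8.1098.

x = -8.1098 or x = 1 or x = 1.1098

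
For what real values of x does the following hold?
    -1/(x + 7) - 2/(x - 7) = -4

Multiply both sides by (x + 7)(x - 7):
-(x - 7) - 2(x + 7) = -4(x + 7)(x - 7).
Expand and collect terms: -4x^2 + 3x + 203 = 0.
By the quadratic formula, x = (-3 +/- sqrt(3257)) / -8, so x ~= -6.7588 or x ~= 7.5088.
Neither value makes a denominator zero (x != -7, x != 7), so both are valid.

x = -6.7588 or x = 7.5088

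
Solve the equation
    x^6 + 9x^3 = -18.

x = -1.8171 or x = -1.4422

Let u = x^3. The equation becomes u^2 + 9u + 18 = 0.
Factor: (u + 6)(u + 3) = 0, so u = -6 or u = -3.
x^3 = -6 gives x = -(6)^(1/3) ~= -1.8171.
x^3 = -3 gives x = -(3)^(1/3) ~= -1.4422.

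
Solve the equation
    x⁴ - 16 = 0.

Let u = x². The equation becomes u² - 16 = 0.
Factor: (u - 4)(u + 4) = 0, so u = 4 or u = -4.
x² = 4 gives x = ±2.
x² = -4 < 0 has no real solution.

x = -2 or x = 2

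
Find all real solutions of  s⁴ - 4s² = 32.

s = -2.8284 or s = 2.8284

Let u = s². The equation becomes u² - 4u - 32 = 0.
Factor: (u + 4)(u - 8) = 0, so u = -4 or u = 8.
s² = -4 < 0 has no real solution.
s² = 8 gives s = ±2·√(2) ≈ ±2.8284.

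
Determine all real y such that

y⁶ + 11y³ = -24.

y = -2 or y = -1.4422

Let u = y³. The equation becomes u² + 11u + 24 = 0.
Factor: (u + 8)(u + 3) = 0, so u = -8 or u = -3.
y³ = -8 gives y = -2.
y³ = -3 gives y = -∛(3) ≈ -1.4422.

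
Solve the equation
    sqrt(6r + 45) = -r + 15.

Square both sides: 6r + 45 = (-r + 15)^2.
Expand and rearrange: r^2 - 36r + 180 = 0.
Solving gives r = 30 or r = 6.
Check each candidate in the original equation:
  r = 30: sqrt(225) = 15, while -r + 15 = -15 — extraneous.
  r = 6: sqrt(81) = 9, while -r + 15 = 9 — valid.

r = 6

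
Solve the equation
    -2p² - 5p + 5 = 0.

Discriminant: (-5)² − 4·(-2)·5 = 65.
Quadratic formula: p = (5 ± √65) / (-4).
So p = -√(65)/4 - 5/4 ≈ -3.2656 or p = -5/4 + √(65)/4 ≈ 0.7656.

p = -3.2656 or p = 0.7656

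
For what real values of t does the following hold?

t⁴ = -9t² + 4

t = -0.6515 or t = 0.6515

Let u = t². The equation becomes u² + 9u - 4 = 0.
By the quadratic formula, u = -9/2 + √(97)/2 or u = -√(97)/2 - 9/2.
t² = -9/2 + √(97)/2 gives t = ±√(-9/2 + √(97)/2) ≈ ±0.6515.
t² = -√(97)/2 - 9/2 < 0 has no real solution.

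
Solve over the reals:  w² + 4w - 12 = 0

Factor: (w + 6)(w - 2) = 0.
So w = -6 or w = 2.

w = -6 or w = 2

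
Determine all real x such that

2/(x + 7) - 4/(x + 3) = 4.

x = -6.2808 or x = -4.2192

Multiply both sides by (x + 7)(x + 3):
2(x + 3) - 4(x + 7) = 4(x + 7)(x + 3).
Expand and collect terms: 4x^2 + 42x + 106 = 0.
By the quadratic formula, x = (-42 +/- sqrt(68)) / 8, so x ~= -4.2192 or x ~= -6.2808.
Neither value makes a denominator zero (x != -7, x != -3), so both are valid.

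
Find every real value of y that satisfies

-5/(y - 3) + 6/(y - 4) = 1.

Multiply both sides by (y - 3)(y - 4):
-5(y - 4) + 6(y - 3) = (y - 3)(y - 4).
Expand and collect terms: y^2 - 8y + 10 = 0.
By the quadratic formula, y = (8 +/- sqrt(24)) / 2, so y ~= 6.4495 or y ~= 1.5505.
Neither value makes a denominator zero (y != 3, y != 4), so both are valid.

y = 1.5505 or y = 6.4495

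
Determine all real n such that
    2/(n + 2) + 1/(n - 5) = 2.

Multiply both sides by (n + 2)(n - 5):
2(n - 5) + (n + 2) = 2(n + 2)(n - 5).
Expand and collect terms: 2n^2 - 9n - 12 = 0.
By the quadratic formula, n = (9 +/- sqrt(177)) / 4, so n ~= 5.576 or n ~= -1.076.
Neither value makes a denominator zero (n != -2, n != 5), so both are valid.

n = -1.076 or n = 5.576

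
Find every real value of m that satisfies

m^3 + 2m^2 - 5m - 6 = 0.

Possible rational roots are divisors of -6. Testing m = -1 gives 0, so (m + 1) is a factor.
Divide: m^3 + 2m^2 - 5m - 6 = (m + 1)(m^2 + m - 6).
Factor the quadratic: m = 2 or m = -3.

m = -3 or m = -1 or m = 2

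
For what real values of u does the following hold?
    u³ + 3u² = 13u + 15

Rearrange: u³ + 3u² - 13u - 15 = 0.
Possible rational roots are divisors of -15. Testing u = 3 gives 0, so (u - 3) is a factor.
Divide: u³ + 3u² - 13u - 15 = (u - 3)(u² + 6u + 5).
Factor the quadratic: u = -1 or u = -5.

u = -5 or u = -1 or u = 3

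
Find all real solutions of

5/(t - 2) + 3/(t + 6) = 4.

Multiply both sides by (t - 2)(t + 6):
5(t + 6) + 3(t - 2) = 4(t - 2)(t + 6).
Expand and collect terms: 4t^2 + 8t - 72 = 0.
By the quadratic formula, t = (-8 +/- sqrt(1216)) / 8, so t ~= 3.3589 or t ~= -5.3589.
Neither value makes a denominator zero (t != 2, t != -6), so both are valid.

t = -5.3589 or t = 3.3589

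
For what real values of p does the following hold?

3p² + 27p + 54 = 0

p = -6 or p = -3

Factor: 3(p + 6)(p + 3) = 0.
So p = -6 or p = -3.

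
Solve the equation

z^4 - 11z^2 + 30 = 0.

Let u = z^2. The equation becomes u^2 - 11u + 30 = 0.
Factor: (u - 6)(u - 5) = 0, so u = 6 or u = 5.
z^2 = 6 gives z = +/-sqrt(6) ~= +/-2.4495.
z^2 = 5 gives z = +/-sqrt(5) ~= +/-2.2361.

z = -2.4495 or z = -2.2361 or z = 2.2361 or z = 2.4495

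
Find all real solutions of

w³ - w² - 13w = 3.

w = -3 or w = -0.2361 or w = 4.2361

Rearrange: w³ - w² - 13w - 3 = 0.
Possible rational roots are divisors of -3. Testing w = -3 gives 0, so (w + 3) is a factor.
Divide: w³ - w² - 13w - 3 = (w + 3)(w² - 4w - 1).
Apply the quadratic formula to w² - 4w - 1 = 0: w = (4 ± √20)/2, i.e. w ≈ 4.2361 or w ≈ -0.2361.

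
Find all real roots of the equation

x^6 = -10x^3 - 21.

x = -1.9129 or x = -1.4422

Let u = x^3. The equation becomes u^2 + 10u + 21 = 0.
Factor: (u + 3)(u + 7) = 0, so u = -3 or u = -7.
x^3 = -3 gives x = -(3)^(1/3) ~= -1.4422.
x^3 = -7 gives x = -(7)^(1/3) ~= -1.9129.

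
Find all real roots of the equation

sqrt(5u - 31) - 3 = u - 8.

u = 7 or u = 8

Isolate the radical: sqrt(5u - 31) = u - 5.
Square both sides: 5u - 31 = (u - 5)^2.
Expand and rearrange: u^2 - 15u + 56 = 0.
Solving gives u = 8 or u = 7.
Check each candidate in the original equation:
  u = 8: sqrt(9) = 3, while u - 5 = 3 — valid.
  u = 7: sqrt(4) = 2, while u - 5 = 2 — valid.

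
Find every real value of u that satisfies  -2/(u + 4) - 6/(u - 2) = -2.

Multiply both sides by (u + 4)(u - 2):
-2(u - 2) - 6(u + 4) = -2(u + 4)(u - 2).
Expand and collect terms: -2u^2 + 4u + 36 = 0.
By the quadratic formula, u = (-4 +/- sqrt(304)) / -4, so u ~= -3.3589 or u ~= 5.3589.
Neither value makes a denominator zero (u != -4, u != 2), so both are valid.

u = -3.3589 or u = 5.3589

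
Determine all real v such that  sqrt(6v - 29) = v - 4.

v = 5 or v = 9

Square both sides: 6v - 29 = (v - 4)^2.
Expand and rearrange: v^2 - 14v + 45 = 0.
Solving gives v = 9 or v = 5.
Check each candidate in the original equation:
  v = 9: sqrt(25) = 5, while v - 4 = 5 — valid.
  v = 5: sqrt(1) = 1, while v - 4 = 1 — valid.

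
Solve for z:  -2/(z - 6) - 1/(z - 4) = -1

Multiply both sides by (z - 6)(z - 4):
-2(z - 4) - (z - 6) = -(z - 6)(z - 4).
Expand and collect terms: -z^2 + 13z - 38 = 0.
By the quadratic formula, z = (-13 +/- sqrt(17)) / -2, so z ~= 4.4384 or z ~= 8.5616.
Neither value makes a denominator zero (z != 6, z != 4), so both are valid.

z = 4.4384 or z = 8.5616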